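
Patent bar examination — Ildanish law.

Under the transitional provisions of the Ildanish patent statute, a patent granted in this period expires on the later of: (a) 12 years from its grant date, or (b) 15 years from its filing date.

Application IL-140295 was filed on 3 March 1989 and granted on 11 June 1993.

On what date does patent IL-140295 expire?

(a) grant + 12 years → 11 June 2005.
(b) filing + 15 years → 3 March 2004.
Later of the two: 11 June 2005.

2005-06-11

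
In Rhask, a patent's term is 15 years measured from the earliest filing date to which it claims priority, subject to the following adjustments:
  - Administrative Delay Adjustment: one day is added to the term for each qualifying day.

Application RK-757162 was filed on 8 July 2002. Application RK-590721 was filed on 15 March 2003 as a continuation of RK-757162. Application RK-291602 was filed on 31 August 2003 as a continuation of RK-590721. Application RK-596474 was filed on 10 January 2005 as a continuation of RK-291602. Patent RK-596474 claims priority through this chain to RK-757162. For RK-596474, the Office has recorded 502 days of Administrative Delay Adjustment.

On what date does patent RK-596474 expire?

2018-11-22

Earliest priority filing: 8 July 2002.
Base term: 8 July 2002 + 15 years → 8 July 2017.
Administrative Delay Adjustment: +502 days → 22 November 2018.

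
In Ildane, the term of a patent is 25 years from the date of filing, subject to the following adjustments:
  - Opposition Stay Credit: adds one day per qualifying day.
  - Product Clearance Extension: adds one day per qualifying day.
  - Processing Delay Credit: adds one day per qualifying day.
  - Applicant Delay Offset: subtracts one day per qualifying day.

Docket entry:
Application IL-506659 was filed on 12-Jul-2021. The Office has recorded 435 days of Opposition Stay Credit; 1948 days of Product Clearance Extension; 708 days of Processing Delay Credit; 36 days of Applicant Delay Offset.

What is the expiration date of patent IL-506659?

2054-11-22

Base term: filing date + 25 years → 12 July 2046.
Opposition Stay Credit: +435 days → 20 September 2047.
Product Clearance Extension: +1948 days → 19 January 2053.
Processing Delay Credit: +708 days → 28 December 2054.
Applicant Delay Offset: −36 days → 22 November 2054.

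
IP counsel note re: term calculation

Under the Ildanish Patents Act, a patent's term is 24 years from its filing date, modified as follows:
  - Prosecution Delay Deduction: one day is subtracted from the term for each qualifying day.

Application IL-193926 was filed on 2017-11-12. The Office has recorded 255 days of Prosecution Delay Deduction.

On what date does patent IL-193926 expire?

2041-03-02

Base term: filing date + 24 years → 12 November 2041.
Prosecution Delay Deduction: −255 days → 2 March 2041.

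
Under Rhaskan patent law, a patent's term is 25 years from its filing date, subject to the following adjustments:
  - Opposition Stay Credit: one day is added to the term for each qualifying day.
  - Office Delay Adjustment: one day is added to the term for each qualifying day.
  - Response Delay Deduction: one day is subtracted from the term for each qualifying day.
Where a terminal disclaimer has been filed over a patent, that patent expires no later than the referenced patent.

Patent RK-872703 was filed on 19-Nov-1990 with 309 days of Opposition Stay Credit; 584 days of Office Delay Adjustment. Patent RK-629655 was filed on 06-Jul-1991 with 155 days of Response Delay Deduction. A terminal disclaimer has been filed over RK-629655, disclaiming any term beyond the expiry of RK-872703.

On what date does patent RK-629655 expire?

Natural term of RK-629655:
  Base: filing + 25 years → 6 July 2016.
  Response Delay Deduction: −155 days → 2 February 2016.
Expiry of referenced patent RK-872703:
  Base: filing + 25 years → 19 November 2015.
  Opposition Stay Credit: +309 days → 23 September 2016.
  Office Delay Adjustment: +584 days → 30 April 2018.
Terminal disclaimer: RK-629655 expires on the earlier of 2 February 2016 and 30 April 2018.

2016-02-02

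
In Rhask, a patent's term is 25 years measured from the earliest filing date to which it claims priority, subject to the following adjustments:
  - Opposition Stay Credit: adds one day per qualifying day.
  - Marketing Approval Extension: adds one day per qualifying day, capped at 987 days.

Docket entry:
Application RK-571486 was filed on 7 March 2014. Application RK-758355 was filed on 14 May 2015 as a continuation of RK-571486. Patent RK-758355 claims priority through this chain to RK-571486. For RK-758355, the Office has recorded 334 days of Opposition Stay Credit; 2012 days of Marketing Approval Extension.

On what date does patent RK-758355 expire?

2042-10-18

Earliest priority filing: 7 March 2014.
Base term: 7 March 2014 + 25 years → 7 March 2039.
Opposition Stay Credit: +334 days → 4 February 2040.
Marketing Approval Extension: 2012 days claimed exceeds the 987-day cap, so +987 days → 18 October 2042.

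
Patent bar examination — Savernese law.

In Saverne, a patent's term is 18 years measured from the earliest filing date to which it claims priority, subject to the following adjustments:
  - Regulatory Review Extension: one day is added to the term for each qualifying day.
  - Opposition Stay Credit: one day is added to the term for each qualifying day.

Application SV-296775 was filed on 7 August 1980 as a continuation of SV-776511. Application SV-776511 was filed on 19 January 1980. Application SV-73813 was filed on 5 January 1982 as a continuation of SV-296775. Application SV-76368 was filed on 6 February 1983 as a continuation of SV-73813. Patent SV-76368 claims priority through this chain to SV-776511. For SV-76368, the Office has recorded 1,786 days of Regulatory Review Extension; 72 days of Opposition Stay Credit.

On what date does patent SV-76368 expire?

Earliest priority filing: 19 January 1980.
Base term: 19 January 1980 + 18 years → 19 January 1998.
Regulatory Review Extension: +1786 days → 10 December 2002.
Opposition Stay Credit: +72 days → 20 February 2003.

February 20, 2003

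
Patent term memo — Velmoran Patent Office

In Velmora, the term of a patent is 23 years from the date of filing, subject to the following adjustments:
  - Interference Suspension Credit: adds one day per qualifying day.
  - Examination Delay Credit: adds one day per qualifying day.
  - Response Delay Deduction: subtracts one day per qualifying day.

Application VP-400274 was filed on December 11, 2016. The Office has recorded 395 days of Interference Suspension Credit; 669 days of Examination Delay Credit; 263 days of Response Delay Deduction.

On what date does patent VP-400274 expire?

2042-02-19

Base term: filing date + 23 years → 11 December 2039.
Interference Suspension Credit: +395 days → 9 January 2041.
Examination Delay Credit: +669 days → 9 November 2042.
Response Delay Deduction: −263 days → 19 February 2042.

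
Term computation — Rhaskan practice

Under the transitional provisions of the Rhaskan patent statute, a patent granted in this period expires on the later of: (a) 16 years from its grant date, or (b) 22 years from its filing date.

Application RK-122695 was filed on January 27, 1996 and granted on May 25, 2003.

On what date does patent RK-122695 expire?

(a) grant + 16 years → 25 May 2019.
(b) filing + 22 years → 27 January 2018.
Later of the two: 25 May 2019.

May 25, 2019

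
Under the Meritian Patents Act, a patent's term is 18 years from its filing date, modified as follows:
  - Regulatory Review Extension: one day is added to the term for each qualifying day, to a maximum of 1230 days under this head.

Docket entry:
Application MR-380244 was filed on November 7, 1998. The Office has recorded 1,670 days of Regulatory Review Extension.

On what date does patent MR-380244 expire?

March 21, 2020

Base term: filing date + 18 years → 7 November 2016.
Regulatory Review Extension: 1670 days claimed exceeds the 1230-day cap, so +1230 days → 21 March 2020.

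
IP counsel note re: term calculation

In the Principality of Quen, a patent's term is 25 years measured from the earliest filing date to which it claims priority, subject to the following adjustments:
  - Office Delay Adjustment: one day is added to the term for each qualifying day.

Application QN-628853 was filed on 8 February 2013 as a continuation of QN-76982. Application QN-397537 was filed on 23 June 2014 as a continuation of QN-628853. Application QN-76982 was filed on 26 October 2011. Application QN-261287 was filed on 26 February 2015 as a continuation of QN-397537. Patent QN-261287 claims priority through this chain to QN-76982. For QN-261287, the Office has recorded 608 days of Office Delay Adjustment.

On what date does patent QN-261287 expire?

2038-06-26

Earliest priority filing: 26 October 2011.
Base term: 26 October 2011 + 25 years → 26 October 2036.
Office Delay Adjustment: +608 days → 26 June 2038.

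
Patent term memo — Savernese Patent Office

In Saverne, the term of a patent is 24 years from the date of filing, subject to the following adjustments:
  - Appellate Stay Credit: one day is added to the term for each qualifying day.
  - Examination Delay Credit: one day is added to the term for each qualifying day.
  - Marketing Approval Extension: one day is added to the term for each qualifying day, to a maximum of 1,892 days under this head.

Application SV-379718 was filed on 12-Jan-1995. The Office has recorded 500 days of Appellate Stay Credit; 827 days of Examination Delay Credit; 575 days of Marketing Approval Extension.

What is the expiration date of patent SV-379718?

Base term: filing date + 24 years → 12 January 2019.
Appellate Stay Credit: +500 days → 26 May 2020.
Examination Delay Credit: +827 days → 31 August 2022.
Marketing Approval Extension: 575 days (within the 1892-day cap) → +575 days → 28 March 2024.

March 28, 2024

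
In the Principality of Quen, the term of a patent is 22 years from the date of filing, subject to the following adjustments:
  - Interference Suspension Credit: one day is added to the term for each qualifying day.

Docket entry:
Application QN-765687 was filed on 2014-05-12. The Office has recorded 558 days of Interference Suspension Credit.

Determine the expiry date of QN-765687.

2037-11-21

Base term: filing date + 22 years → 12 May 2036.
Interference Suspension Credit: +558 days → 21 November 2037.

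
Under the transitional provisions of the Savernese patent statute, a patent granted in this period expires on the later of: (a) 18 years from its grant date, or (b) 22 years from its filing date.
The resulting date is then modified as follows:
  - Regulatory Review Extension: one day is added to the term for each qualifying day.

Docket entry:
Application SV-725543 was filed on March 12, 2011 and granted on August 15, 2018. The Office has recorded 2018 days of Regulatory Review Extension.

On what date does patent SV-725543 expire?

February 23, 2042

(a) grant + 18 years → 15 August 2036.
(b) filing + 22 years → 12 March 2033.
Later of the two: 15 August 2036.
Regulatory Review Extension: +2018 days → 23 February 2042.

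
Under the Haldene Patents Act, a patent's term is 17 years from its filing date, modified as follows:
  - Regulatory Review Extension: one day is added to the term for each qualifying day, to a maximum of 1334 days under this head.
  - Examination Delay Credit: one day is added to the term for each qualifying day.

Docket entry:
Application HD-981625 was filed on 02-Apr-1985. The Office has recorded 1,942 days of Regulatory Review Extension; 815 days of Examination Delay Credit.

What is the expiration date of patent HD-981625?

Base term: filing date + 17 years → 2 April 2002.
Regulatory Review Extension: 1942 days claimed exceeds the 1334-day cap, so +1334 days → 26 November 2005.
Examination Delay Credit: +815 days → 19 February 2008.

2008-02-19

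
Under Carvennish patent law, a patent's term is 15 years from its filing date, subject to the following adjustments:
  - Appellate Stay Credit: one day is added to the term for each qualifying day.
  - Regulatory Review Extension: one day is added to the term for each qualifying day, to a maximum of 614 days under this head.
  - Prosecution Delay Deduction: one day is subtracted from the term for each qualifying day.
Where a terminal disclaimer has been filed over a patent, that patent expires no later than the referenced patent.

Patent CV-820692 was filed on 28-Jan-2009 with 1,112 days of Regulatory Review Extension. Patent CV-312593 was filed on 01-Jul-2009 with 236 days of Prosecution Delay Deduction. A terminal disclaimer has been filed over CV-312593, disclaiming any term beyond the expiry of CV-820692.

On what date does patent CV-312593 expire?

November 8, 2023

Natural term of CV-312593:
  Base: filing + 15 years → 1 July 2024.
  Prosecution Delay Deduction: −236 days → 8 November 2023.
Expiry of referenced patent CV-820692:
  Base: filing + 15 years → 28 January 2024.
  Regulatory Review Extension: 1112 days claimed exceeds the 614-day cap, so +614 days → 3 October 2025.
Terminal disclaimer: CV-312593 expires on the earlier of 8 November 2023 and 3 October 2025.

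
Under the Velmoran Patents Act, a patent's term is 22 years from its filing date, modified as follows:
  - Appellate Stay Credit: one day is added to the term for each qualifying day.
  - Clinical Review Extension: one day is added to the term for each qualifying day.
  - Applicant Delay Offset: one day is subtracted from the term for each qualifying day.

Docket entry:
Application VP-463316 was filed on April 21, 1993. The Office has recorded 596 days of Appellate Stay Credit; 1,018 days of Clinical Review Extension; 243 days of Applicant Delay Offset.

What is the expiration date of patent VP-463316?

Base term: filing date + 22 years → 21 April 2015.
Appellate Stay Credit: +596 days → 7 December 2016.
Clinical Review Extension: +1018 days → 21 September 2019.
Applicant Delay Offset: −243 days → 21 January 2019.

2019-01-21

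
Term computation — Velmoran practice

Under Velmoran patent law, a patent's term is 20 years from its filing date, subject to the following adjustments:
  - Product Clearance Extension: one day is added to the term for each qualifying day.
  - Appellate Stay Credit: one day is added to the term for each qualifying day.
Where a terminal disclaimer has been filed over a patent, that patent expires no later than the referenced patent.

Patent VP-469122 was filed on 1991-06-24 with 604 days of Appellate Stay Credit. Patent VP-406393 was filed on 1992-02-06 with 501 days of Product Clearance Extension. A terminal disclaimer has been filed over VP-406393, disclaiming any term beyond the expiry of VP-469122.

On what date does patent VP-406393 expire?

Natural term of VP-406393:
  Base: filing + 20 years → 6 February 2012.
  Product Clearance Extension: +501 days → 21 June 2013.
Expiry of referenced patent VP-469122:
  Base: filing + 20 years → 24 June 2011.
  Appellate Stay Credit: +604 days → 17 February 2013.
Terminal disclaimer: VP-406393 expires on the earlier of 21 June 2013 and 17 February 2013.

February 17, 2013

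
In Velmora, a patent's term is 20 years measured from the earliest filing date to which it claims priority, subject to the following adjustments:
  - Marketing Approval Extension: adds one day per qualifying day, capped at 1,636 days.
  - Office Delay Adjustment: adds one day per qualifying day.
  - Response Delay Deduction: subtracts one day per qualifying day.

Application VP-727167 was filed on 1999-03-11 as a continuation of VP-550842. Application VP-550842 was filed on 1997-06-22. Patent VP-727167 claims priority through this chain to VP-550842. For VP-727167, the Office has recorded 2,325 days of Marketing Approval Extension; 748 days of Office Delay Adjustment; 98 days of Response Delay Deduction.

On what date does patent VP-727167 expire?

September 25, 2023

Earliest priority filing: 22 June 1997.
Base term: 22 June 1997 + 20 years → 22 June 2017.
Marketing Approval Extension: 2325 days claimed exceeds the 1636-day cap, so +1636 days → 14 December 2021.
Office Delay Adjustment: +748 days → 1 January 2024.
Response Delay Deduction: −98 days → 25 September 2023.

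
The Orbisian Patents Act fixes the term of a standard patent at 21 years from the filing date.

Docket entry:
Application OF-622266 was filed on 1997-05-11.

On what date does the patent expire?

Filing date + 21 years → 11 May 2018.

2018-05-11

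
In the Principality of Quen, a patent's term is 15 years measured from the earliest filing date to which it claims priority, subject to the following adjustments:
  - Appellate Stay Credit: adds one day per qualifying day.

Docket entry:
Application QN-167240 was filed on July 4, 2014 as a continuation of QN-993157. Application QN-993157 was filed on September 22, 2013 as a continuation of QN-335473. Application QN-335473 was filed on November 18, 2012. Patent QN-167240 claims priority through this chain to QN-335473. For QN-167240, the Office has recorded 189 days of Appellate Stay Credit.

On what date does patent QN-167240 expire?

Earliest priority filing: 18 November 2012.
Base term: 18 November 2012 + 15 years → 18 November 2027.
Appellate Stay Credit: +189 days → 25 May 2028.

2028-05-25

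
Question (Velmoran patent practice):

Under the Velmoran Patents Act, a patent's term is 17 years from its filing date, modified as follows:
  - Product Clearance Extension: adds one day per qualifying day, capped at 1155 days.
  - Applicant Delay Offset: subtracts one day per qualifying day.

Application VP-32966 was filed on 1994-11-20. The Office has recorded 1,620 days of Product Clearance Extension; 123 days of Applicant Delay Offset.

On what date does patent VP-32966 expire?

Base term: filing date + 17 years → 20 November 2011.
Product Clearance Extension: 1620 days claimed exceeds the 1155-day cap, so +1155 days → 18 January 2015.
Applicant Delay Offset: −123 days → 17 September 2014.

September 17, 2014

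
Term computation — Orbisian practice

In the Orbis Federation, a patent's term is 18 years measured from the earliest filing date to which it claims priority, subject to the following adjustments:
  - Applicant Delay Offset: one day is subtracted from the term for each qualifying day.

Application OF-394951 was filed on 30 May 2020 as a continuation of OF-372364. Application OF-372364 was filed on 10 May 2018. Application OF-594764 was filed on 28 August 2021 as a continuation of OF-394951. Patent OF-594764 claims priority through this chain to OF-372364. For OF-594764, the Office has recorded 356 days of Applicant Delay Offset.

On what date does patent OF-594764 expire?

Earliest priority filing: 10 May 2018.
Base term: 10 May 2018 + 18 years → 10 May 2036.
Applicant Delay Offset: −356 days → 20 May 2035.

May 20, 2035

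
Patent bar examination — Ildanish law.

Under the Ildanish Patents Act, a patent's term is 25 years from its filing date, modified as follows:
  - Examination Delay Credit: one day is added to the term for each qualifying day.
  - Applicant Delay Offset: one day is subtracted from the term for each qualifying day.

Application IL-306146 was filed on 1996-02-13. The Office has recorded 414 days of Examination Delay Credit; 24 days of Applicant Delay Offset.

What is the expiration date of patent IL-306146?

March 10, 2022

Base term: filing date + 25 years → 13 February 2021.
Examination Delay Credit: +414 days → 3 April 2022.
Applicant Delay Offset: −24 days → 10 March 2022.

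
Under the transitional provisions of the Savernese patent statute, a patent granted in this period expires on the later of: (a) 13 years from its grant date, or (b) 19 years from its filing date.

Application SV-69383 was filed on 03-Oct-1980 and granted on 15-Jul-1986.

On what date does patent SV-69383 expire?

(a) grant + 13 years → 15 July 1999.
(b) filing + 19 years → 3 October 1999.
Later of the two: 3 October 1999.

1999-10-03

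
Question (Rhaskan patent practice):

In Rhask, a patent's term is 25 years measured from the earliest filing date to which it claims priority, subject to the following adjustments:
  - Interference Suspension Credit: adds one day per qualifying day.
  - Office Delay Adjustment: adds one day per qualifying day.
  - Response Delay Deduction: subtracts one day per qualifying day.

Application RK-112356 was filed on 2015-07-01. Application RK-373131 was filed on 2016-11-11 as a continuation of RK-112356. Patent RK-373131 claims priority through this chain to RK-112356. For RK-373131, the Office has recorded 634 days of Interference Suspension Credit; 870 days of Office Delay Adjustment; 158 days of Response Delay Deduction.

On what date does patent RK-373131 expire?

Earliest priority filing: 1 July 2015.
Base term: 1 July 2015 + 25 years → 1 July 2040.
Interference Suspension Credit: +634 days → 27 March 2042.
Office Delay Adjustment: +870 days → 13 August 2044.
Response Delay Deduction: −158 days → 8 March 2044.

March 8, 2044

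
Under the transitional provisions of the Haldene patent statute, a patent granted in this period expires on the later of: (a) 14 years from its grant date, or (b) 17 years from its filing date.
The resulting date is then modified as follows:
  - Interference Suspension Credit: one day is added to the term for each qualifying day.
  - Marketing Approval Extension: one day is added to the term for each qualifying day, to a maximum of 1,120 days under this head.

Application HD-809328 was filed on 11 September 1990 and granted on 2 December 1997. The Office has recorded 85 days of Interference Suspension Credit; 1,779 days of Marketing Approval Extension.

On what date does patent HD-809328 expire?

(a) grant + 14 years → 2 December 2011.
(b) filing + 17 years → 11 September 2007.
Later of the two: 2 December 2011.
Interference Suspension Credit: +85 days → 25 February 2012.
Marketing Approval Extension: 1779 days claimed exceeds the 1120-day cap, so +1120 days → 21 March 2015.

2015-03-21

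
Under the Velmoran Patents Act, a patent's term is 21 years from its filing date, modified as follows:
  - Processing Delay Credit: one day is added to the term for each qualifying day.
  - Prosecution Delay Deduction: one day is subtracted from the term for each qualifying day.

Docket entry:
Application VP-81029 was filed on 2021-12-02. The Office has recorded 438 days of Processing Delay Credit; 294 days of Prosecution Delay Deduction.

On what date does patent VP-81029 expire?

Base term: filing date + 21 years → 2 December 2042.
Processing Delay Credit: +438 days → 13 February 2044.
Prosecution Delay Deduction: −294 days → 25 April 2043.

April 25, 2043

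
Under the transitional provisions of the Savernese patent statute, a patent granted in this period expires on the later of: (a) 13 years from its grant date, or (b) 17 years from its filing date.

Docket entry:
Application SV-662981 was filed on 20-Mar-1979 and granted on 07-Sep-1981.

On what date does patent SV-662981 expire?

1996-03-20

(a) grant + 13 years → 7 September 1994.
(b) filing + 17 years → 20 March 1996.
Later of the two: 20 March 1996.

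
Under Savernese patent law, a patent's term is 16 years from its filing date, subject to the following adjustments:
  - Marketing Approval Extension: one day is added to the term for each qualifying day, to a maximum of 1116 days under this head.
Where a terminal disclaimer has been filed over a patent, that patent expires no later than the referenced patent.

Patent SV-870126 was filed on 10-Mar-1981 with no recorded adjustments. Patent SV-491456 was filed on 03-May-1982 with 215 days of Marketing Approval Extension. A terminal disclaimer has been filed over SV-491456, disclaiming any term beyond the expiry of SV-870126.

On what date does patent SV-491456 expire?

March 10, 1997

Natural term of SV-491456:
  Base: filing + 16 years → 3 May 1998.
  Marketing Approval Extension: 215 days (within the 1116-day cap) → +215 days → 4 December 1998.
Expiry of referenced patent SV-870126:
  Base: filing + 16 years → 10 March 1997.
Terminal disclaimer: SV-491456 expires on the earlier of 4 December 1998 and 10 March 1997.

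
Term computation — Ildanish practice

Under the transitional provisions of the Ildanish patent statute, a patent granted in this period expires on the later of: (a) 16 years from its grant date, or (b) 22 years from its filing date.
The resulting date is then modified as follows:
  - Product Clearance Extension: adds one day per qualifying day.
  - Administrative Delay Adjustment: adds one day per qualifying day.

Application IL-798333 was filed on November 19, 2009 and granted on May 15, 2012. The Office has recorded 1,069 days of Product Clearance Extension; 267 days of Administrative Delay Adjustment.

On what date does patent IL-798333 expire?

(a) grant + 16 years → 15 May 2028.
(b) filing + 22 years → 19 November 2031.
Later of the two: 19 November 2031.
Product Clearance Extension: +1069 days → 23 October 2034.
Administrative Delay Adjustment: +267 days → 17 July 2035.

July 17, 2035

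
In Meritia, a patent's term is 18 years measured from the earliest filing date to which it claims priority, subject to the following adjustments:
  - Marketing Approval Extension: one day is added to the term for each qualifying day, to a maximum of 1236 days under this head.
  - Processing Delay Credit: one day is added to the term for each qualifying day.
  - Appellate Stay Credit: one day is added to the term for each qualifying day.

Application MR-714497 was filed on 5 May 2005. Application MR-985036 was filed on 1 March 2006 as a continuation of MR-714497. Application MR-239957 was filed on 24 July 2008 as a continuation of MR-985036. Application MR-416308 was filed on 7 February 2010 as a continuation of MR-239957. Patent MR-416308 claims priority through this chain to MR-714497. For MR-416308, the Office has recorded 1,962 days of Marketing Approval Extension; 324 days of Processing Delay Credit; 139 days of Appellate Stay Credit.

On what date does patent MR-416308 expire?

December 29, 2027

Earliest priority filing: 5 May 2005.
Base term: 5 May 2005 + 18 years → 5 May 2023.
Marketing Approval Extension: 1962 days claimed exceeds the 1236-day cap, so +1236 days → 22 September 2026.
Processing Delay Credit: +324 days → 12 August 2027.
Appellate Stay Credit: +139 days → 29 December 2027.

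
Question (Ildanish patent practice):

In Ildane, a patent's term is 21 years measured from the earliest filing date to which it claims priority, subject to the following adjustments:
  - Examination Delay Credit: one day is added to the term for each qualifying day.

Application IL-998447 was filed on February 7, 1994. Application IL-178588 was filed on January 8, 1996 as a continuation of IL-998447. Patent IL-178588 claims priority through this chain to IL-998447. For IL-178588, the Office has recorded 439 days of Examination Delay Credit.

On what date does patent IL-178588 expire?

Earliest priority filing: 7 February 1994.
Base term: 7 February 1994 + 21 years → 7 February 2015.
Examination Delay Credit: +439 days → 21 April 2016.

2016-04-21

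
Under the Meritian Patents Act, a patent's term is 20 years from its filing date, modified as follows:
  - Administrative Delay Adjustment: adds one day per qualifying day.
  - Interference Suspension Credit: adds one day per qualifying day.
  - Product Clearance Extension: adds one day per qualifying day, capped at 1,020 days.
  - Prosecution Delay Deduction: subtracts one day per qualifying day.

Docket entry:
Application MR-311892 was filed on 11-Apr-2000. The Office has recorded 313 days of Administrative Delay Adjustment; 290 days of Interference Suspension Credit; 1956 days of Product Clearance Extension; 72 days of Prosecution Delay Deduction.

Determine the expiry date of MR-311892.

2024-07-10

Base term: filing date + 20 years → 11 April 2020.
Administrative Delay Adjustment: +313 days → 18 February 2021.
Interference Suspension Credit: +290 days → 5 December 2021.
Product Clearance Extension: 1956 days claimed exceeds the 1020-day cap, so +1020 days → 20 September 2024.
Prosecution Delay Deduction: −72 days → 10 July 2024.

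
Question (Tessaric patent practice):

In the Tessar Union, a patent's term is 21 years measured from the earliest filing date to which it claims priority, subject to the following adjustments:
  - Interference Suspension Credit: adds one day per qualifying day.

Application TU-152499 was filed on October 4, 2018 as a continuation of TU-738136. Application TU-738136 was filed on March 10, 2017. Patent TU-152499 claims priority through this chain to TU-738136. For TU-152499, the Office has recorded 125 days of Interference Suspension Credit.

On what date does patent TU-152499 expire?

July 13, 2038

Earliest priority filing: 10 March 2017.
Base term: 10 March 2017 + 21 years → 10 March 2038.
Interference Suspension Credit: +125 days → 13 July 2038.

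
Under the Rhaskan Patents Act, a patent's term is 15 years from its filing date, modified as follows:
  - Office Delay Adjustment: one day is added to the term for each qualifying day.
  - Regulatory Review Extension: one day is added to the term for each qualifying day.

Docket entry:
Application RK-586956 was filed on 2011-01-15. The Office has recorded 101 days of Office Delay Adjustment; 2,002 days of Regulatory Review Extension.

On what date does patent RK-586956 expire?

2031-10-19

Base term: filing date + 15 years → 15 January 2026.
Office Delay Adjustment: +101 days → 26 April 2026.
Regulatory Review Extension: +2002 days → 19 October 2031.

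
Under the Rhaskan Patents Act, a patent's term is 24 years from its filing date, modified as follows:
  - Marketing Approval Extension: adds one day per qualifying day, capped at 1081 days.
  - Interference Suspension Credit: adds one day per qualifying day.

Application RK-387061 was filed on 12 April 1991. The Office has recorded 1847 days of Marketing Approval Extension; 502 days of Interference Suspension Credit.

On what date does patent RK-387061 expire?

Base term: filing date + 24 years → 12 April 2015.
Marketing Approval Extension: 1847 days claimed exceeds the 1081-day cap, so +1081 days → 28 March 2018.
Interference Suspension Credit: +502 days → 12 August 2019.

August 12, 2019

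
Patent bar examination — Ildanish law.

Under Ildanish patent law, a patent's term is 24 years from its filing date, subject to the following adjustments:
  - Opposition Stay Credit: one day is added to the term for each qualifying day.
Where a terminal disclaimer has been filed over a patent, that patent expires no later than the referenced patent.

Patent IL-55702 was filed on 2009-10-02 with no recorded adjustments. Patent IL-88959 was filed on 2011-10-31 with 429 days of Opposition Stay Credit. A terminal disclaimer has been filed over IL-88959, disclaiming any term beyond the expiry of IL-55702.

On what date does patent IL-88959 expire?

October 2, 2033

Natural term of IL-88959:
  Base: filing + 24 years → 31 October 2035.
  Opposition Stay Credit: +429 days → 2 January 2037.
Expiry of referenced patent IL-55702:
  Base: filing + 24 years → 2 October 2033.
Terminal disclaimer: IL-88959 expires on the earlier of 2 January 2037 and 2 October 2033.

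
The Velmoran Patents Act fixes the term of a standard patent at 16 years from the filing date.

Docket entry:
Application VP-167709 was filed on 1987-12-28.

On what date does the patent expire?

2003-12-28

Filing date + 16 years → 28 December 2003.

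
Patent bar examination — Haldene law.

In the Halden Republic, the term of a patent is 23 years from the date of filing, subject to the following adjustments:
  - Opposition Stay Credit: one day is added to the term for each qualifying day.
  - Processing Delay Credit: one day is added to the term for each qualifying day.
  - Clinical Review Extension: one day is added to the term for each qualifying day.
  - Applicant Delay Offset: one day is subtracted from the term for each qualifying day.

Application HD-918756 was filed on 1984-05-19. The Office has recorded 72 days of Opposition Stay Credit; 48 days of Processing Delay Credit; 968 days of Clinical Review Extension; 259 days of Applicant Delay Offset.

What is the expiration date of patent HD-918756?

Base term: filing date + 23 years → 19 May 2007.
Opposition Stay Credit: +72 days → 30 July 2007.
Processing Delay Credit: +48 days → 16 September 2007.
Clinical Review Extension: +968 days → 11 May 2010.
Applicant Delay Offset: −259 days → 25 August 2009.

August 25, 2009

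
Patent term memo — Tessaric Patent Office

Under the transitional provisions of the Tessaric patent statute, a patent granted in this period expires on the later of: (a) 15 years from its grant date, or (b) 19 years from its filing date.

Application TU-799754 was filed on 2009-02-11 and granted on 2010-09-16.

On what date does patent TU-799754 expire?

2028-02-11

(a) grant + 15 years → 16 September 2025.
(b) filing + 19 years → 11 February 2028.
Later of the two: 11 February 2028.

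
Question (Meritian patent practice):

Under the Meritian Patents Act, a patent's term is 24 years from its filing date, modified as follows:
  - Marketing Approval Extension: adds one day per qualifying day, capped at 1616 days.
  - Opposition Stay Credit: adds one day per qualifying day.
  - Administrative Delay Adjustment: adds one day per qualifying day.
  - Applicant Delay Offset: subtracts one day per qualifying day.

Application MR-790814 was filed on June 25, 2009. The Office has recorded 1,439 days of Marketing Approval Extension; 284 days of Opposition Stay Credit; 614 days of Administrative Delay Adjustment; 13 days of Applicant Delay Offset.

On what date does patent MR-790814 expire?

Base term: filing date + 24 years → 25 June 2033.
Marketing Approval Extension: 1439 days (within the 1616-day cap) → +1439 days → 3 June 2037.
Opposition Stay Credit: +284 days → 14 March 2038.
Administrative Delay Adjustment: +614 days → 18 November 2039.
Applicant Delay Offset: −13 days → 5 November 2039.

November 5, 2039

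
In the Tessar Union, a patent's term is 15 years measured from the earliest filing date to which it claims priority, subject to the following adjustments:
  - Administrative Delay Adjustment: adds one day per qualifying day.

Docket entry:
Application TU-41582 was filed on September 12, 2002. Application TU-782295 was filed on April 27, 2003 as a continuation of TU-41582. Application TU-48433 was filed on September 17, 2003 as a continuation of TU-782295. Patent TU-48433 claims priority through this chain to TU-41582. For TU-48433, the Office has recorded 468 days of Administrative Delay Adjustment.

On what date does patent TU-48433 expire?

December 24, 2018

Earliest priority filing: 12 September 2002.
Base term: 12 September 2002 + 15 years → 12 September 2017.
Administrative Delay Adjustment: +468 days → 24 December 2018.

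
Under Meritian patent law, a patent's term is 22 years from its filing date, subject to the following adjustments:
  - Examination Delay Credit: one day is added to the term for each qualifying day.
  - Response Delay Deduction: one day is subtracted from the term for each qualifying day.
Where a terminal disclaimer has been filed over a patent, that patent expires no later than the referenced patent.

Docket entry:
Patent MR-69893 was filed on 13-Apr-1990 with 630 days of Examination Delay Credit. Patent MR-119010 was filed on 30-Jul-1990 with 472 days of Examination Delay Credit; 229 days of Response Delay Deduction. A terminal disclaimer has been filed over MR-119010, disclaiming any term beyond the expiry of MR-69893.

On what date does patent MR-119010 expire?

2013-03-30

Natural term of MR-119010:
  Base: filing + 22 years → 30 July 2012.
  Examination Delay Credit: +472 days → 14 November 2013.
  Response Delay Deduction: −229 days → 30 March 2013.
Expiry of referenced patent MR-69893:
  Base: filing + 22 years → 13 April 2012.
  Examination Delay Credit: +630 days → 3 January 2014.
Terminal disclaimer: MR-119010 expires on the earlier of 30 March 2013 and 3 January 2014.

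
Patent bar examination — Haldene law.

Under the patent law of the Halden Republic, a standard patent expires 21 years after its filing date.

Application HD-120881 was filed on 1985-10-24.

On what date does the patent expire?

2006-10-24

Filing date + 21 years → 24 October 2006.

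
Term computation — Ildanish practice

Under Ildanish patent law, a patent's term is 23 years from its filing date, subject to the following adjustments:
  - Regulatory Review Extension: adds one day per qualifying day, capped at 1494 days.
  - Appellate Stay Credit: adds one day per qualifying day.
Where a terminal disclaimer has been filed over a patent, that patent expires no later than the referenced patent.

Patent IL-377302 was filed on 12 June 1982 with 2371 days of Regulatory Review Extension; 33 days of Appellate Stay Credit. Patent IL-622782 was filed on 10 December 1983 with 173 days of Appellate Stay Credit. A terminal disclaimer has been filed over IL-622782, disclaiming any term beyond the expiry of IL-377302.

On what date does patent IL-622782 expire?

Natural term of IL-622782:
  Base: filing + 23 years → 10 December 2006.
  Appellate Stay Credit: +173 days → 1 June 2007.
Expiry of referenced patent IL-377302:
  Base: filing + 23 years → 12 June 2005.
  Regulatory Review Extension: 2371 days claimed exceeds the 1494-day cap, so +1494 days → 15 July 2009.
  Appellate Stay Credit: +33 days → 17 August 2009.
Terminal disclaimer: IL-622782 expires on the earlier of 1 June 2007 and 17 August 2009.

June 1, 2007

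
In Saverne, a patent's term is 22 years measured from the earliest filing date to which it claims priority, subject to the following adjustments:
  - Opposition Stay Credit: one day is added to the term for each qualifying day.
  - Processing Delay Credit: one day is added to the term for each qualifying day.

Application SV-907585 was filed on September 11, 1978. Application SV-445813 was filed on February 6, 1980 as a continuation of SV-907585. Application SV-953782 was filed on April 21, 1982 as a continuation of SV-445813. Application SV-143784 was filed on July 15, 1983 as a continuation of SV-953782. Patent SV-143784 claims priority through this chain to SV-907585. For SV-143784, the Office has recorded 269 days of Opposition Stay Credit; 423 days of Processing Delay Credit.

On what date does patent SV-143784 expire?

August 4, 2002

Earliest priority filing: 11 September 1978.
Base term: 11 September 1978 + 22 years → 11 September 2000.
Opposition Stay Credit: +269 days → 7 June 2001.
Processing Delay Credit: +423 days → 4 August 2002.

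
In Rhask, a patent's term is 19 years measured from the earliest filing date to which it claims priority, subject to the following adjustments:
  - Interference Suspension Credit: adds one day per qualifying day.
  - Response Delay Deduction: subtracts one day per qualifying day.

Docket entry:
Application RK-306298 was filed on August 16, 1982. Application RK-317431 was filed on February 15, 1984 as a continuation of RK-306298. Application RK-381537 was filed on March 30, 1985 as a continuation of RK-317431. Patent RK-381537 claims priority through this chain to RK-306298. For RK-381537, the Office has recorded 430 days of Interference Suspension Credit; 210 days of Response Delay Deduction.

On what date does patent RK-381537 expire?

Earliest priority filing: 16 August 1982.
Base term: 16 August 1982 + 19 years → 16 August 2001.
Interference Suspension Credit: +430 days → 20 October 2002.
Response Delay Deduction: −210 days → 24 March 2002.

March 24, 2002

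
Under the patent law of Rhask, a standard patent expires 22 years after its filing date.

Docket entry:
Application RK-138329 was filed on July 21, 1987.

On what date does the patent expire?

Filing date + 22 years → 21 July 2009.

2009-07-21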